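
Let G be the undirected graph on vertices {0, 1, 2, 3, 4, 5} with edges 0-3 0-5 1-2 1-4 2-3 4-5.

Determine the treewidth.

2

A width-2 tree decomposition is:
Bags: B1 = {1, 4, 5}  B2 = {1, 2, 5}  B3 = {2, 3, 5}  B4 = {0, 3, 5}
Tree: B1–B2, B2–B3, B3–B4
The largest bag has 3 vertices, giving width 2; this decomposition certifies tw(G) ≤ 2. Since 5–4–1–2–3–0–5 is a cycle in G, G is not acyclic. Forests are exactly the graphs of treewidth ≤ 1, so tw(G) ≥ 2. Hence tw(G) = 2 exactly.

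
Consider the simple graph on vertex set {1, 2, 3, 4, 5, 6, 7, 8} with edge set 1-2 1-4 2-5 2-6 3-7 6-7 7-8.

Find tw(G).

A width-1 tree decomposition is:
Bags: B1 = {2, 6}  B2 = {6, 7}  B3 = {3, 7}  B4 = {2, 5}  B5 = {1, 2}  B6 = {1, 4}  B7 = {7, 8}
Tree: B1–B2, B2–B3, B1–B4, B4–B5, B5–B6, B3–B7
The largest bag has 2 vertices, giving width 1; this decomposition certifies tw(G) ≤ 1. G has an edge, so its treewidth is at least 1. Therefore the treewidth is 1.

1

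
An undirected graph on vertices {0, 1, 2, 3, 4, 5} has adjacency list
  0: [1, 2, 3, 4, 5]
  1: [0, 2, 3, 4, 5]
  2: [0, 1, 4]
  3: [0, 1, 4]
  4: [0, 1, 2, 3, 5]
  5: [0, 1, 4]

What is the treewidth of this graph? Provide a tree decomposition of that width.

Treewidth 3.
One optimal decomposition is:
Bags: B1 = {0, 1, 3, 4}  B2 = {0, 1, 2, 4}  B3 = {0, 1, 4, 5}
Tree: B1–B2, B1–B3

Every bag has size at most 4, so the width is 4 − 1 = 3 and tw(G) ≤ 3. For the lower bound, the 4 vertices {0, 1, 2, 4} are pairwise adjacent, and any tree decomposition puts a clique entirely inside one bag — forcing width ≥ 3. Therefore the treewidth is 3.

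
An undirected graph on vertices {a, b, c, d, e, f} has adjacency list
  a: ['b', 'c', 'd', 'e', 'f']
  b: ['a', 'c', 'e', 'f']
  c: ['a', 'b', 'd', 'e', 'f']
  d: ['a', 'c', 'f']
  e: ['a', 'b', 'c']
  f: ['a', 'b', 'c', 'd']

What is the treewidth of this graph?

3

A width-3 tree decomposition is:
Bags: B1 = {a, c, d, f}  B2 = {a, b, c, f}  B3 = {a, b, c, e}
Tree: B1–B2, B2–B3
Each bag holds 4 vertices, so the decomposition has width 3, which upper-bounds the treewidth. On the other hand G contains the 4-clique {a, b, c, e}. A clique must lie in a single bag of any decomposition, so no decomposition can have width below 3. Hence tw(G) = 3 exactly.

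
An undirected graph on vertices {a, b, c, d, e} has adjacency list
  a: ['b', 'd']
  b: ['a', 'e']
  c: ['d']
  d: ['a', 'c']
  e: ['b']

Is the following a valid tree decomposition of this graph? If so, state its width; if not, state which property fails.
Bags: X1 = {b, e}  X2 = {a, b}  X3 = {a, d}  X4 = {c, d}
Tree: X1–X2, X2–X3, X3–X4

Yes; width 1.

Checking the three conditions: (i) the bags cover all of {a, b, c, d, e}; (ii) for each edge, some bag contains both endpoints; (iii) the bags containing any fixed vertex form a subtree. All hold, so the decomposition is valid with width 2 − 1 = 1.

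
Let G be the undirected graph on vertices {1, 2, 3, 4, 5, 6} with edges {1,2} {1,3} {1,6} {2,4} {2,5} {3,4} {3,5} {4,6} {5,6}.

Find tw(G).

3

A width-3 tree decomposition is:
Bags: B1 = {1, 4, 5, 6}  B2 = {1, 3, 4, 5}  B3 = {1, 2, 4, 5}
Tree: B1–B2, B2–B3
The largest bag has 4 vertices, giving width 3; this decomposition certifies tw(G) ≤ 3. For the lower bound: the 4 vertex sets {1,6}, {3,5}, {4}, {2} are disjoint, each induces a connected subgraph, and every pair is joined by at least one edge of G. Contracting each set to a single vertex therefore yields K_{4} as a minor, and since treewidth is minor-monotone, tw(G) ≥ tw(K_{4}) = 3. Hence tw(G) = 3 exactly.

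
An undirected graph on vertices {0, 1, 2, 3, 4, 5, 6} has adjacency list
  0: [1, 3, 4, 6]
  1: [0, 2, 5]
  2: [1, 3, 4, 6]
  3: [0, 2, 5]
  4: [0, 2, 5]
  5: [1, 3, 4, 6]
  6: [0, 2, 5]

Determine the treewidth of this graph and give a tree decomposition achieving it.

Treewidth 3.
One optimal decomposition is:
Bags: B1 = {0, 2, 3, 5}  B2 = {0, 2, 5, 6}  B3 = {0, 2, 4, 5}  B4 = {0, 1, 2, 5}
Tree: B1–B2, B2–B3, B3–B4

The largest bag has 4 vertices, giving width 3; this decomposition certifies tw(G) ≤ 3. For the lower bound: the 4 vertex sets {2,3}, {0,6}, {5}, {4} are disjoint, each induces a connected subgraph, and every pair is joined by at least one edge of G. Contracting each set to a single vertex therefore yields K_{4} as a minor, and since treewidth is minor-monotone, tw(G) ≥ tw(K_{4}) = 3. Hence tw(G) = 3 exactly.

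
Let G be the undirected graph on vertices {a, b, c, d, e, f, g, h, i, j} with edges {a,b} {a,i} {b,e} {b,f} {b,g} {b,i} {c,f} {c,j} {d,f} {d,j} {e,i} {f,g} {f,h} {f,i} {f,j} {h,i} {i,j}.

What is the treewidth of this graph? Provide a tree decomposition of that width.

Each bag holds 3 vertices, so the decomposition has width 2, which upper-bounds the treewidth. For the lower bound, the 3 vertices {a, b, i} are pairwise adjacent, and any tree decomposition puts a clique entirely inside one bag — forcing width ≥ 2. The upper and lower bounds meet at 2, so that is the treewidth.

Treewidth 2.
One such decomposition:
Bags: B1 = {b, f, i}  B2 = {f, i, j}  B3 = {c, f, j}  B4 = {d, f, j}  B5 = {f, h, i}  B6 = {b, e, i}  B7 = {b, f, g}  B8 = {a, b, i}
Tree: B1–B2, B2–B3, B3–B4, B2–B5, B1–B6, B1–B7, B6–B8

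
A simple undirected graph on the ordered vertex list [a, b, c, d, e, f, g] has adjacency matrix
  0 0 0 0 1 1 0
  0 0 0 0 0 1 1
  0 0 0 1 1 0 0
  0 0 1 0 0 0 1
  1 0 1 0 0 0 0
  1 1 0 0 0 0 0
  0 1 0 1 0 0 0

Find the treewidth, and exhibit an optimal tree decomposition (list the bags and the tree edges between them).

Treewidth 2.
Bags: B1 = {b, f, g}  B2 = {d, f, g}  B3 = {c, d, f}  B4 = {c, e, f}  B5 = {a, e, f}
Tree: B1–B2, B2–B3, B3–B4, B4–B5

The largest bag has 3 vertices, giving width 2; this decomposition certifies tw(G) ≤ 2. For the lower bound, G contains the cycle f–b–g–d–c–e–a–f, so G is not a forest; only forests have treewidth ≤ 1, hence tw(G) ≥ 2. Therefore the treewidth is 2.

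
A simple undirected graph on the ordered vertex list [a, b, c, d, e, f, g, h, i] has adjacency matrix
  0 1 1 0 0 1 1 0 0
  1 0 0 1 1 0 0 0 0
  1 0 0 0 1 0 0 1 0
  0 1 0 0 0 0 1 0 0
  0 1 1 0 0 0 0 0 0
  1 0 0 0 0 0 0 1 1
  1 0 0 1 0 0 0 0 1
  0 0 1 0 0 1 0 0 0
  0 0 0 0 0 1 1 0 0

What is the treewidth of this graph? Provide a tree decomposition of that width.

Every bag has size at most 4, so the width is 4 − 1 = 3 and tw(G) ≤ 3. For the lower bound: the 4 vertex sets {b,d,e}, {c}, {a}, {f,g,h,i} are disjoint, each induces a connected subgraph, and every pair is joined by at least one edge of G. Contracting each set to a single vertex therefore yields K_{4} as a minor, and since treewidth is minor-monotone, tw(G) ≥ tw(K_{4}) = 3. The upper and lower bounds meet at 3, so that is the treewidth.

Treewidth 3.
Bags: B1 = {b, c, d, e}  B2 = {a, b, c, d}  B3 = {a, c, d, g}  B4 = {a, c, g, h}  B5 = {a, f, g, h}  B6 = {f, g, h, i}
Tree: B1–B2, B2–B3, B3–B4, B4–B5, B5–B6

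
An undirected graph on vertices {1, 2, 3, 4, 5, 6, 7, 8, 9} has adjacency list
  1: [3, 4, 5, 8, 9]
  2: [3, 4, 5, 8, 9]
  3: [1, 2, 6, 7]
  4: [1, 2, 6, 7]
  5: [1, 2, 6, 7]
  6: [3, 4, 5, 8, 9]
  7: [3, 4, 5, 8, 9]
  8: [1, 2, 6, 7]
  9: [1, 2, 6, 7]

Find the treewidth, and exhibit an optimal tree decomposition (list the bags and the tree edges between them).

Treewidth 4.
Bags: B1 = {1, 2, 3, 6, 7}  B2 = {1, 2, 6, 7, 9}  B3 = {1, 2, 4, 6, 7}  B4 = {1, 2, 6, 7, 8}  B5 = {1, 2, 5, 6, 7}
Tree: B1–B2, B2–B3, B3–B4, B4–B5

Every bag has size at most 5, so the width is 5 − 1 = 4 and tw(G) ≤ 4. For the lower bound: the 5 vertex sets {3,7}, {1,9}, {2,4}, {6}, {8} are disjoint, each induces a connected subgraph, and every pair is joined by at least one edge of G. Contracting each set to a single vertex therefore yields K_{5} as a minor, and since treewidth is minor-monotone, tw(G) ≥ tw(K_{5}) = 4. Combining the bounds, tw(G) = 4.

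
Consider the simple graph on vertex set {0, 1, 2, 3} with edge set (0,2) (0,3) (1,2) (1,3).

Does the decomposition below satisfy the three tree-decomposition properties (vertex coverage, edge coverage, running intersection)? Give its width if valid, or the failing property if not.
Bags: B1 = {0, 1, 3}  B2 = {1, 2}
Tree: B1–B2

No — edge (0,2) lies in no bag.

A tree decomposition must satisfy three properties: every vertex lies in some bag; for every edge, both endpoints lie together in some bag; and for every vertex, the bags containing it form a connected subtree. Here edge (0,2) lies in no bag, so the decomposition is invalid.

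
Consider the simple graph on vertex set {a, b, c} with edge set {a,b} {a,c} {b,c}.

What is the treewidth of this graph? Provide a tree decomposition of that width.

A single bag containing all 3 vertices is trivially a valid decomposition of width 2. Conversely, {a, b, c} is a clique of size 3, and the vertices of any clique must share a bag in every tree decomposition; so some bag has ≥ 3 vertices and tw(G) ≥ 2. Therefore the treewidth is 2.

Treewidth 2.
One optimal decomposition is:
Bags: B1 = {a, b, c}
Tree: (single bag)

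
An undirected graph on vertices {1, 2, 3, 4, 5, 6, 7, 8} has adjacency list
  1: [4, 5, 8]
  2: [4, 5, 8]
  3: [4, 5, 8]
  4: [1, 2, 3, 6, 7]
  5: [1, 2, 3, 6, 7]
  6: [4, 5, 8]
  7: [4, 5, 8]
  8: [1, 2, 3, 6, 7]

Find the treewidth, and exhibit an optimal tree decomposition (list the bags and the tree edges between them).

Treewidth 3.
One optimal decomposition is:
Bags: B1 = {4, 5, 7, 8}  B2 = {2, 4, 5, 8}  B3 = {1, 4, 5, 8}  B4 = {4, 5, 6, 8}  B5 = {3, 4, 5, 8}
Tree: B1–B2, B2–B3, B3–B4, B4–B5

The largest bag has 4 vertices, giving width 3; this decomposition certifies tw(G) ≤ 3. For the lower bound: the 4 vertex sets {5,7}, {2,4}, {8}, {1} are disjoint, each induces a connected subgraph, and every pair is joined by at least one edge of G. Contracting each set to a single vertex therefore yields K_{4} as a minor, and since treewidth is minor-monotone, tw(G) ≥ tw(K_{4}) = 3. Hence tw(G) = 3 exactly.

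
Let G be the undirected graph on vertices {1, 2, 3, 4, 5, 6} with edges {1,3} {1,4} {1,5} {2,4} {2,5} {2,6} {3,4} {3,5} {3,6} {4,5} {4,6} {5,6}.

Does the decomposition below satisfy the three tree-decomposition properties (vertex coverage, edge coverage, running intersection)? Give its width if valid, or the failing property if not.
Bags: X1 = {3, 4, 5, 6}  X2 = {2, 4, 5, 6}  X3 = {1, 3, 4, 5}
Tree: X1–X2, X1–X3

Yes; width 3.

Every vertex of G appears in some bag (union = {1, 2, 3, 4, 5, 6}); every edge is covered by a bag; and for each vertex v the set of bags containing v is connected in the bag tree. The decomposition is therefore valid. The largest bag has 4 vertices, so the width is 3.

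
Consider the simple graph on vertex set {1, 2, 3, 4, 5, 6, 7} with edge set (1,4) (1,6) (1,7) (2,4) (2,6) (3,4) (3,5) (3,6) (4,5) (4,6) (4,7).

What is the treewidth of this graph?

A width-2 tree decomposition is:
Bags: B1 = {1, 4, 6}  B2 = {3, 4, 6}  B3 = {2, 4, 6}  B4 = {3, 4, 5}  B5 = {1, 4, 7}
Tree: B1–B2, B2–B3, B2–B4, B1–B5
Each bag holds 3 vertices, so the decomposition has width 2, which upper-bounds the treewidth. On the other hand G contains the 3-clique {3, 4, 5}. A clique must lie in a single bag of any decomposition, so no decomposition can have width below 2. Therefore the treewidth is 2.

2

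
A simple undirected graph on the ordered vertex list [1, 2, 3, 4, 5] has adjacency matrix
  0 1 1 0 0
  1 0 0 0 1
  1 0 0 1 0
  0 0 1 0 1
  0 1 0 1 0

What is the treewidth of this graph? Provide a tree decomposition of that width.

Treewidth 2.
One optimal decomposition is:
Bags: B1 = {1, 3, 4}  B2 = {1, 2, 4}  B3 = {2, 4, 5}
Tree: B1–B2, B2–B3

Each bag holds 3 vertices, so the decomposition has width 2, which upper-bounds the treewidth. Since 4–3–1–2–5–4 is a cycle in G, G is not acyclic. Forests are exactly the graphs of treewidth ≤ 1, so tw(G) ≥ 2. The upper and lower bounds meet at 2, so that is the treewidth.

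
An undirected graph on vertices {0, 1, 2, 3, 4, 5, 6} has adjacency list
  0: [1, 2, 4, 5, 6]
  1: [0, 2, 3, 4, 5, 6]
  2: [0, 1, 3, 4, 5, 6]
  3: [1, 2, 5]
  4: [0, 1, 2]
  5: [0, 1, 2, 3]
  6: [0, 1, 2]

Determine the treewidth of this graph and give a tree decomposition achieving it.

Treewidth 3.
One optimal decomposition is:
Bags: B1 = {0, 1, 2, 4}  B2 = {0, 1, 2, 6}  B3 = {0, 1, 2, 5}  B4 = {1, 2, 3, 5}
Tree: B1–B2, B2–B3, B3–B4

Each bag holds 4 vertices, so the decomposition has width 3, which upper-bounds the treewidth. On the other hand G contains the 4-clique {0, 1, 2, 4}. A clique must lie in a single bag of any decomposition, so no decomposition can have width below 3. Hence tw(G) = 3 exactly.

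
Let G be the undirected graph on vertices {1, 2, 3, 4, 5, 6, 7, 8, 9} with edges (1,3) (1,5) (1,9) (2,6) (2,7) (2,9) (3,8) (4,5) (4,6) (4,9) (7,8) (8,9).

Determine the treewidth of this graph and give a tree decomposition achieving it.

Treewidth 3.
One such decomposition:
Bags: B1 = {2, 4, 5, 6}  B2 = {2, 4, 5, 9}  B3 = {1, 2, 5, 9}  B4 = {1, 2, 7, 9}  B5 = {1, 7, 8, 9}  B6 = {1, 3, 7, 8}
Tree: B1–B2, B2–B3, B3–B4, B4–B5, B5–B6

Every bag has size at most 4, so the width is 4 − 1 = 3 and tw(G) ≤ 3. For the lower bound: the 4 vertex sets {4,5,6}, {2}, {9}, {1,3,7,8} are disjoint, each induces a connected subgraph, and every pair is joined by at least one edge of G. Contracting each set to a single vertex therefore yields K_{4} as a minor, and since treewidth is minor-monotone, tw(G) ≥ tw(K_{4}) = 3. Hence tw(G) = 3 exactly.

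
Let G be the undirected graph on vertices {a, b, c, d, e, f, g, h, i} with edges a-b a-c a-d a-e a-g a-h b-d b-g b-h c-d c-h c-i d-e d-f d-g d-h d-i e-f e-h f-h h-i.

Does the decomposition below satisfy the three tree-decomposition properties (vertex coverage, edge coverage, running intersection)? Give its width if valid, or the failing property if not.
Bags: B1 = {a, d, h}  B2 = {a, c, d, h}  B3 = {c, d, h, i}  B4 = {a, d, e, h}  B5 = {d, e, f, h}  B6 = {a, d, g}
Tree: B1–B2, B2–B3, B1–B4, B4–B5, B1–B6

No — vertex b appears in no bag.

A tree decomposition must satisfy three properties: every vertex lies in some bag; for every edge, both endpoints lie together in some bag; and for every vertex, the bags containing it form a connected subtree. Here vertex b appears in no bag, so the decomposition is invalid.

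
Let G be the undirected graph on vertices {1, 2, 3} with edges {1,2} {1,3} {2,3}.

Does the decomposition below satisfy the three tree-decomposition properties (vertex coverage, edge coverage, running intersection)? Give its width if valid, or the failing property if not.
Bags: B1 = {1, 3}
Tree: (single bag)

A tree decomposition must satisfy three properties: every vertex lies in some bag; for every edge, both endpoints lie together in some bag; and for every vertex, the bags containing it form a connected subtree. Here vertex 2 appears in no bag, so the decomposition is invalid.

No — vertex 2 appears in no bag.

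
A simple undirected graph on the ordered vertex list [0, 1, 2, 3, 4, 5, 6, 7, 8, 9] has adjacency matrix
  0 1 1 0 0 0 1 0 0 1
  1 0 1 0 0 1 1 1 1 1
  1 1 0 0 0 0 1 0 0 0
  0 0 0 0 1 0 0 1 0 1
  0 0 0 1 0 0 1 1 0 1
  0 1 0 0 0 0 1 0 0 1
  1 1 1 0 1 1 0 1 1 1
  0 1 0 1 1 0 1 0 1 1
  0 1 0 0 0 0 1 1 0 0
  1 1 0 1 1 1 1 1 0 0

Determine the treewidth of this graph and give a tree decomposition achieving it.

Treewidth 3.
One such decomposition:
Bags: B1 = {1, 5, 6, 9}  B2 = {1, 6, 7, 9}  B3 = {0, 1, 6, 9}  B4 = {4, 6, 7, 9}  B5 = {3, 4, 7, 9}  B6 = {0, 1, 2, 6}  B7 = {1, 6, 7, 8}
Tree: B1–B2, B2–B3, B2–B4, B4–B5, B3–B6, B2–B7

The largest bag has 4 vertices, giving width 3; this decomposition certifies tw(G) ≤ 3. On the other hand G contains the 4-clique {3, 4, 7, 9}. A clique must lie in a single bag of any decomposition, so no decomposition can have width below 3. Therefore the treewidth is 3.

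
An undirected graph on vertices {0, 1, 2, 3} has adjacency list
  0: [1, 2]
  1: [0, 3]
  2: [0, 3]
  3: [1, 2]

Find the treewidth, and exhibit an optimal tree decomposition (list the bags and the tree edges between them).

Each bag holds 3 vertices, so the decomposition has width 2, which upper-bounds the treewidth. Since 2–0–1–3–2 is a cycle in G, G is not acyclic. Forests are exactly the graphs of treewidth ≤ 1, so tw(G) ≥ 2. Therefore the treewidth is 2.

Treewidth 2.
One optimal decomposition is:
Bags: B1 = {0, 1, 2}  B2 = {1, 2, 3}
Tree: B1–B2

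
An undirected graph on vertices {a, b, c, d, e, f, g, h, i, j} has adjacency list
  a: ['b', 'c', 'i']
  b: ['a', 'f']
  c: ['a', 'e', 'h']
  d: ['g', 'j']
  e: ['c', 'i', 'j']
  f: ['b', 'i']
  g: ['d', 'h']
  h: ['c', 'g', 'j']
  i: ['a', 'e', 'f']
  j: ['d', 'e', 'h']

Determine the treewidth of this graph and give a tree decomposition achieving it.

Treewidth 2.
One optimal decomposition is:
Bags: B1 = {d, g, j}  B2 = {g, h, j}  B3 = {e, h, j}  B4 = {c, e, h}  B5 = {c, e, i}  B6 = {a, c, i}  B7 = {a, f, i}  B8 = {a, b, f}
Tree: B1–B2, B2–B3, B3–B4, B4–B5, B5–B6, B6–B7, B7–B8

The largest bag has 3 vertices, giving width 2; this decomposition certifies tw(G) ≤ 2. For the lower bound, G contains the cycle d–g–h–j–d, so G is not a forest; only forests have treewidth ≤ 1, hence tw(G) ≥ 2. Hence tw(G) = 2 exactly.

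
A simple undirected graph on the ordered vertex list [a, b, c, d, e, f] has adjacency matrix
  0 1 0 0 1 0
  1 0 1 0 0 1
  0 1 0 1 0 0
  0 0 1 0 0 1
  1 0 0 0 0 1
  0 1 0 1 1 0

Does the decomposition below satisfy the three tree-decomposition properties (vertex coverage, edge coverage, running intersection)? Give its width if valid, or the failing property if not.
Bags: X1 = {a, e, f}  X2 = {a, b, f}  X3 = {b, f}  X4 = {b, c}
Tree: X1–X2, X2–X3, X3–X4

A tree decomposition must satisfy three properties: every vertex lies in some bag; for every edge, both endpoints lie together in some bag; and for every vertex, the bags containing it form a connected subtree. Here vertex d appears in no bag, so the decomposition is invalid.

No — vertex d appears in no bag.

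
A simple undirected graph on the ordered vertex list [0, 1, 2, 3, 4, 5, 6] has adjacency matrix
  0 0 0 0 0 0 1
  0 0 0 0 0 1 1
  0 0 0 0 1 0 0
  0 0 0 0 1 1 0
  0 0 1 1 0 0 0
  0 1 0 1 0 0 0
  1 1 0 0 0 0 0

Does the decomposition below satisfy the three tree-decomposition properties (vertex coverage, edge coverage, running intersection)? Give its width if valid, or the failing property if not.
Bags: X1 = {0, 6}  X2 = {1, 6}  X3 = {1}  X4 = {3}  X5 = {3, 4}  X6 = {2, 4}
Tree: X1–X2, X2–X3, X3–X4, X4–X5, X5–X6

A tree decomposition must satisfy three properties: every vertex lies in some bag; for every edge, both endpoints lie together in some bag; and for every vertex, the bags containing it form a connected subtree. Here vertex 5 appears in no bag, so the decomposition is invalid.

No — vertex 5 appears in no bag.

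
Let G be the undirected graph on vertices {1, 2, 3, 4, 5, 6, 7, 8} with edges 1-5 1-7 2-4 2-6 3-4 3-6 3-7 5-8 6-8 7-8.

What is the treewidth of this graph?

A width-2 tree decomposition is:
Bags: B1 = {2, 4, 6}  B2 = {3, 4, 6}  B3 = {3, 6, 8}  B4 = {3, 7, 8}  B5 = {5, 7, 8}  B6 = {1, 5, 7}
Tree: B1–B2, B2–B3, B3–B4, B4–B5, B5–B6
Each bag holds 3 vertices, so the decomposition has width 2, which upper-bounds the treewidth. Since 2–4–3–6–2 is a cycle in G, G is not acyclic. Forests are exactly the graphs of treewidth ≤ 1, so tw(G) ≥ 2. Therefore the treewidth is 2.

2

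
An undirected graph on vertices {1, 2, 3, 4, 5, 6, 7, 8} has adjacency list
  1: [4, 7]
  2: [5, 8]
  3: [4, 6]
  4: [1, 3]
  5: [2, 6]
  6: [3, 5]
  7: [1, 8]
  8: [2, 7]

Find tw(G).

A width-2 tree decomposition is:
Bags: B1 = {2, 7, 8}  B2 = {1, 2, 7}  B3 = {1, 2, 4}  B4 = {2, 3, 4}  B5 = {2, 3, 6}  B6 = {2, 5, 6}
Tree: B1–B2, B2–B3, B3–B4, B4–B5, B5–B6
The largest bag has 3 vertices, giving width 2; this decomposition certifies tw(G) ≤ 2. The edges 2–8–7–1–4–3–6–5–2 form a cycle, so G is not a tree and its treewidth is at least 2. Hence tw(G) = 2 exactly.

2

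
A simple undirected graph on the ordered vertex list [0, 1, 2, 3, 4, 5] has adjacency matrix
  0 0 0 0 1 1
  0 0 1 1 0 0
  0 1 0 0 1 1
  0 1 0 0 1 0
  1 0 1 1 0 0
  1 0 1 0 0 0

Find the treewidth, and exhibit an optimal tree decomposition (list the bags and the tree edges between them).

Treewidth 2.
Bags: B1 = {0, 2, 5}  B2 = {0, 2, 4}  B3 = {1, 2, 4}  B4 = {1, 3, 4}
Tree: B1–B2, B2–B3, B3–B4

Every bag has size at most 3, so the width is 3 − 1 = 2 and tw(G) ≤ 2. Since 5–0–4–2–5 is a cycle in G, G is not acyclic. Forests are exactly the graphs of treewidth ≤ 1, so tw(G) ≥ 2. The upper and lower bounds meet at 2, so that is the treewidth.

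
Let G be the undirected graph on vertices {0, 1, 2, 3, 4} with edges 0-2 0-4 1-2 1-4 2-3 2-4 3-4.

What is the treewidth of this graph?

2

A width-2 tree decomposition is:
Bags: B1 = {1, 2, 4}  B2 = {0, 2, 4}  B3 = {2, 3, 4}
Tree: B1–B2, B2–B3
The largest bag has 3 vertices, giving width 2; this decomposition certifies tw(G) ≤ 2. Conversely, {0, 2, 4} is a clique of size 3, and the vertices of any clique must share a bag in every tree decomposition; so some bag has ≥ 3 vertices and tw(G) ≥ 2. Therefore the treewidth is 2.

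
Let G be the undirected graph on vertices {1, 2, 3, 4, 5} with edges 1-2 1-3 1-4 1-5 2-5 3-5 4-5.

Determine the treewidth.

2

A width-2 tree decomposition is:
Bags: B1 = {1, 3, 5}  B2 = {1, 4, 5}  B3 = {1, 2, 5}
Tree: B1–B2, B1–B3
Each bag holds 3 vertices, so the decomposition has width 2, which upper-bounds the treewidth. For the lower bound, the 3 vertices {1, 2, 5} are pairwise adjacent, and any tree decomposition puts a clique entirely inside one bag — forcing width ≥ 2. The upper and lower bounds meet at 2, so that is the treewidth.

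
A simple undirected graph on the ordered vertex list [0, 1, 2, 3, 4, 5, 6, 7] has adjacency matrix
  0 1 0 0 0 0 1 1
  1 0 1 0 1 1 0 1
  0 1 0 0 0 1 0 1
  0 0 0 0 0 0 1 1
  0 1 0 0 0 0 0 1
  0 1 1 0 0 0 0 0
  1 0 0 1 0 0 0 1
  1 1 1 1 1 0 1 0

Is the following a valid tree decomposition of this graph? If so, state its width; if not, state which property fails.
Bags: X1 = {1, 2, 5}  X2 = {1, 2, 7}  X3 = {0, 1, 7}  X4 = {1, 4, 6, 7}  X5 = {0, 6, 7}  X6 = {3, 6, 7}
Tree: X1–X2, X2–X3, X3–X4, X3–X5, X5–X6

A tree decomposition must satisfy three properties: every vertex lies in some bag; for every edge, both endpoints lie together in some bag; and for every vertex, the bags containing it form a connected subtree. Here bags containing vertex 6 are not connected in the tree, so the decomposition is invalid.

No — bags containing vertex 6 are not connected in the tree.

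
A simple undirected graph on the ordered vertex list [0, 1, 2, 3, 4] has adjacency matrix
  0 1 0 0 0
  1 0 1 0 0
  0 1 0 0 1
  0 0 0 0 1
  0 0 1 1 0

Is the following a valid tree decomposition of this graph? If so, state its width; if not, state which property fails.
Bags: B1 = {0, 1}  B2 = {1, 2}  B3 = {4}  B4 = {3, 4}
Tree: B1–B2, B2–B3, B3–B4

No — edge (2,4) lies in no bag.

A tree decomposition must satisfy three properties: every vertex lies in some bag; for every edge, both endpoints lie together in some bag; and for every vertex, the bags containing it form a connected subtree. Here edge (2,4) lies in no bag, so the decomposition is invalid.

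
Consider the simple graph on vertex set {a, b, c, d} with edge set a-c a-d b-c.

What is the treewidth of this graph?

1

A width-1 tree decomposition is:
Bags: B1 = {a, d}  B2 = {a, c}  B3 = {b, c}
Tree: B1–B2, B2–B3
Each bag holds 2 vertices, so the decomposition has width 1, which upper-bounds the treewidth. Any graph with an edge has treewidth ≥ 1, and G has the edge d–a. The upper and lower bounds meet at 1, so that is the treewidth.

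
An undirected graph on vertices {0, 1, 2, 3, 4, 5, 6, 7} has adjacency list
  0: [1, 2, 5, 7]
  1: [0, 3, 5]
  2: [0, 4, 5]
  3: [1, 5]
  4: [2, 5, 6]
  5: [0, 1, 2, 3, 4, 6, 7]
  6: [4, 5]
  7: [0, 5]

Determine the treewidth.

2

A width-2 tree decomposition is:
Bags: B1 = {2, 4, 5}  B2 = {0, 2, 5}  B3 = {0, 1, 5}  B4 = {0, 5, 7}  B5 = {4, 5, 6}  B6 = {1, 3, 5}
Tree: B1–B2, B2–B3, B3–B4, B1–B5, B3–B6
Each bag holds 3 vertices, so the decomposition has width 2, which upper-bounds the treewidth. On the other hand G contains the 3-clique {0, 1, 5}. A clique must lie in a single bag of any decomposition, so no decomposition can have width below 2. The upper and lower bounds meet at 2, so that is the treewidth.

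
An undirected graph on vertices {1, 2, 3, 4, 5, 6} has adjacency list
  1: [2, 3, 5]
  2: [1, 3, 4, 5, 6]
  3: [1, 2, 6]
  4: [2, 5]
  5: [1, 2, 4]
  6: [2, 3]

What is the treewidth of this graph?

A width-2 tree decomposition is:
Bags: B1 = {1, 2, 3}  B2 = {1, 2, 5}  B3 = {2, 4, 5}  B4 = {2, 3, 6}
Tree: B1–B2, B2–B3, B1–B4
The largest bag has 3 vertices, giving width 2; this decomposition certifies tw(G) ≤ 2. On the other hand G contains the 3-clique {1, 2, 3}. A clique must lie in a single bag of any decomposition, so no decomposition can have width below 2. Combining the bounds, tw(G) = 2.

2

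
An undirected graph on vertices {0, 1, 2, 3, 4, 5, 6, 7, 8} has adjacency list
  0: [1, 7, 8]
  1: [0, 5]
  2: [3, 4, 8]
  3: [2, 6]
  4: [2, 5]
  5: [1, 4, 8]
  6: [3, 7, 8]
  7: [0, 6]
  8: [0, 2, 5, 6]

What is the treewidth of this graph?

3

A width-3 tree decomposition is:
Bags: B1 = {0, 1, 4, 5}  B2 = {0, 4, 5, 8}  B3 = {0, 2, 4, 8}  B4 = {0, 2, 7, 8}  B5 = {2, 6, 7, 8}  B6 = {2, 3, 6, 7}
Tree: B1–B2, B2–B3, B3–B4, B4–B5, B5–B6
Every bag has size at most 4, so the width is 4 − 1 = 3 and tw(G) ≤ 3. For the lower bound: the 4 vertex sets {1,4,5}, {0}, {8}, {2,3,6,7} are disjoint, each induces a connected subgraph, and every pair is joined by at least one edge of G. Contracting each set to a single vertex therefore yields K_{4} as a minor, and since treewidth is minor-monotone, tw(G) ≥ tw(K_{4}) = 3. Therefore the treewidth is 3.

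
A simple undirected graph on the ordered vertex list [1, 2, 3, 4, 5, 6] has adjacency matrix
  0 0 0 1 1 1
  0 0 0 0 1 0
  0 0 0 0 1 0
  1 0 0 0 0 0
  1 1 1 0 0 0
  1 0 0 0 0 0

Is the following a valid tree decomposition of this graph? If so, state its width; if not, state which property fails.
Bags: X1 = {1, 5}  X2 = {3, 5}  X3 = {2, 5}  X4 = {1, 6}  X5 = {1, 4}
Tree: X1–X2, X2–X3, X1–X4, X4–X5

Vertex coverage: the bags together contain {1, 2, 3, 4, 5, 6}, the full vertex set. Edge coverage: each edge of G has both endpoints in at least one bag. Running intersection: for every vertex, the bags containing it form a connected subtree. All three properties hold, so this is a valid tree decomposition of width max|bag| − 1 = 1, and hence tw(G) ≤ 1.

Yes; width 1.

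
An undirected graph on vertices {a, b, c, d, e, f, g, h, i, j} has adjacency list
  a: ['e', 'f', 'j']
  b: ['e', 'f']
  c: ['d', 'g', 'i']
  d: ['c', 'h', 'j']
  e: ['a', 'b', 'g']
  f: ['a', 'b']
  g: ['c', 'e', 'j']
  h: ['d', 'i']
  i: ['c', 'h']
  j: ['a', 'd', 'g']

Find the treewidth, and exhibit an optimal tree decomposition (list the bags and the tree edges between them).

Treewidth 2.
Bags: B1 = {a, b, f}  B2 = {a, b, e}  B3 = {a, e, j}  B4 = {e, g, j}  B5 = {d, g, j}  B6 = {c, d, g}  B7 = {c, d, h}  B8 = {c, h, i}
Tree: B1–B2, B2–B3, B3–B4, B4–B5, B5–B6, B6–B7, B7–B8

Each bag holds 3 vertices, so the decomposition has width 2, which upper-bounds the treewidth. Since f–b–e–a–f is a cycle in G, G is not acyclic. Forests are exactly the graphs of treewidth ≤ 1, so tw(G) ≥ 2. Hence tw(G) = 2 exactly.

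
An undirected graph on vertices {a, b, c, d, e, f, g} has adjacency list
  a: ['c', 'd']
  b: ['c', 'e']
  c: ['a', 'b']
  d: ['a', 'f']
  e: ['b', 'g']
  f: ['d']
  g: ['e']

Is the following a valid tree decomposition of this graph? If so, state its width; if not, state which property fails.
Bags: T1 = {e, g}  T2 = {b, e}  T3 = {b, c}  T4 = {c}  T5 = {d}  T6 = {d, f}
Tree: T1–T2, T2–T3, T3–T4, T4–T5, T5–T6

A tree decomposition must satisfy three properties: every vertex lies in some bag; for every edge, both endpoints lie together in some bag; and for every vertex, the bags containing it form a connected subtree. Here vertex a appears in no bag, so the decomposition is invalid.

No — vertex a appears in no bag.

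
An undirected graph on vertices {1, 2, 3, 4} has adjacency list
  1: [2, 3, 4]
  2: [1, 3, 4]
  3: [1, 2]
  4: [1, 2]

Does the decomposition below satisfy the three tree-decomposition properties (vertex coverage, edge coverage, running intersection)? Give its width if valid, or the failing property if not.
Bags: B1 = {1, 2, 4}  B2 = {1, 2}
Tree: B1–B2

No — vertex 3 appears in no bag.

A tree decomposition must satisfy three properties: every vertex lies in some bag; for every edge, both endpoints lie together in some bag; and for every vertex, the bags containing it form a connected subtree. Here vertex 3 appears in no bag, so the decomposition is invalid.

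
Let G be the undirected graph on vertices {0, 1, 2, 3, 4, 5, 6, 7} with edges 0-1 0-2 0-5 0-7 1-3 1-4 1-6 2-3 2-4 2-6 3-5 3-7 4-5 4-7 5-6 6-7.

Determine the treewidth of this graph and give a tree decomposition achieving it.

Every bag has size at most 5, so the width is 5 − 1 = 4 and tw(G) ≤ 4. For the lower bound: the 5 vertex sets {1,3}, {0,2}, {4,5}, {7}, {6} are disjoint, each induces a connected subgraph, and every pair is joined by at least one edge of G. Contracting each set to a single vertex therefore yields K_{5} as a minor, and since treewidth is minor-monotone, tw(G) ≥ tw(K_{5}) = 4. Combining the bounds, tw(G) = 4.

Treewidth 4.
One such decomposition:
Bags: B1 = {1, 2, 3, 5, 7}  B2 = {0, 1, 2, 5, 7}  B3 = {1, 2, 4, 5, 7}  B4 = {1, 2, 5, 6, 7}
Tree: B1–B2, B2–B3, B3–B4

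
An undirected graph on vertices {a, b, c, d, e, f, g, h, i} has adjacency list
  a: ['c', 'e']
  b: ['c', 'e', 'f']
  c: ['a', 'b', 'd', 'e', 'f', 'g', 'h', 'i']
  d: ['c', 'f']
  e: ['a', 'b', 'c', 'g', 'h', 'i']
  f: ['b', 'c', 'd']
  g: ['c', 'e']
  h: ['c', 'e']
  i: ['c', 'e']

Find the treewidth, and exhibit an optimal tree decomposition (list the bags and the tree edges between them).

Every bag has size at most 3, so the width is 3 − 1 = 2 and tw(G) ≤ 2. For the lower bound, the 3 vertices {c, d, f} are pairwise adjacent, and any tree decomposition puts a clique entirely inside one bag — forcing width ≥ 2. Therefore the treewidth is 2.

Treewidth 2.
Bags: B1 = {b, c, f}  B2 = {b, c, e}  B3 = {a, c, e}  B4 = {c, e, g}  B5 = {c, e, h}  B6 = {c, e, i}  B7 = {c, d, f}
Tree: B1–B2, B2–B3, B3–B4, B3–B5, B3–B6, B1–B7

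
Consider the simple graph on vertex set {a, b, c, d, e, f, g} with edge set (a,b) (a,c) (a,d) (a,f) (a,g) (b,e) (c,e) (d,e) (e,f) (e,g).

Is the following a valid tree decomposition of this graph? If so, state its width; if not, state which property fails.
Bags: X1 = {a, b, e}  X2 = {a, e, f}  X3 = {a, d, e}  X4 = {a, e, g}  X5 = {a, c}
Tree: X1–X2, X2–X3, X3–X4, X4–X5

No — edge (e,c) lies in no bag.

A tree decomposition must satisfy three properties: every vertex lies in some bag; for every edge, both endpoints lie together in some bag; and for every vertex, the bags containing it form a connected subtree. Here edge (e,c) lies in no bag, so the decomposition is invalid.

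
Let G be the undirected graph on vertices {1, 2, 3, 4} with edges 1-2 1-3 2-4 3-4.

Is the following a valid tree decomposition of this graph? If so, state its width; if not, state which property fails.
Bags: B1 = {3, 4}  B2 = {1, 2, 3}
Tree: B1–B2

No — edge (2,4) lies in no bag.

A tree decomposition must satisfy three properties: every vertex lies in some bag; for every edge, both endpoints lie together in some bag; and for every vertex, the bags containing it form a connected subtree. Here edge (2,4) lies in no bag, so the decomposition is invalid.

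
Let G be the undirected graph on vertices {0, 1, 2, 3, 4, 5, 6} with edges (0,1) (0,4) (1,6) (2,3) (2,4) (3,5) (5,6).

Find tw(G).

A width-2 tree decomposition is:
Bags: B1 = {0, 1, 6}  B2 = {0, 4, 6}  B3 = {2, 4, 6}  B4 = {2, 3, 6}  B5 = {3, 5, 6}
Tree: B1–B2, B2–B3, B3–B4, B4–B5
The largest bag has 3 vertices, giving width 2; this decomposition certifies tw(G) ≤ 2. Since 6–1–0–4–2–3–5–6 is a cycle in G, G is not acyclic. Forests are exactly the graphs of treewidth ≤ 1, so tw(G) ≥ 2. The upper and lower bounds meet at 2, so that is the treewidth.

2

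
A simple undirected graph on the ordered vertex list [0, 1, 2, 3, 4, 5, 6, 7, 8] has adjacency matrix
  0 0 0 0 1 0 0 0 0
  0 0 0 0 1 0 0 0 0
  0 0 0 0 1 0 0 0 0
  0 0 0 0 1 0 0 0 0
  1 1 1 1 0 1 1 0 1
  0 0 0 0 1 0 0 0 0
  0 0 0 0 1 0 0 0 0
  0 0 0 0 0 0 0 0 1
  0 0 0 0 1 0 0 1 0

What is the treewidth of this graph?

1

A width-1 tree decomposition is:
Bags: B1 = {4, 8}  B2 = {4, 5}  B3 = {1, 4}  B4 = {7, 8}  B5 = {3, 4}  B6 = {0, 4}  B7 = {4, 6}  B8 = {2, 4}
Tree: B1–B2, B2–B3, B1–B4, B3–B5, B1–B6, B5–B7, B7–B8
The largest bag has 2 vertices, giving width 1; this decomposition certifies tw(G) ≤ 1. Since G has at least one edge (e.g. 8–4), it is not an edgeless graph, so tw(G) ≥ 1. Therefore the treewidth is 1.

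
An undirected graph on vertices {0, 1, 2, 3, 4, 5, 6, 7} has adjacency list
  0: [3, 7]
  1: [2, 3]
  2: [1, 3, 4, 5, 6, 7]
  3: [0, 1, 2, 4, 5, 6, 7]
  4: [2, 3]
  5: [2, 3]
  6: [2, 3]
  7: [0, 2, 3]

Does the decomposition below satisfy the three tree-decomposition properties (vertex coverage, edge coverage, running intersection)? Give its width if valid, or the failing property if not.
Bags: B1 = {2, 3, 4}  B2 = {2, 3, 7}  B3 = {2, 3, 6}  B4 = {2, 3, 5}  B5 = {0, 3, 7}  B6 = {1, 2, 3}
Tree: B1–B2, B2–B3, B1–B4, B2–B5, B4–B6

Checking the three conditions: (i) the bags cover all of {0, 1, 2, 3, 4, 5, 6, 7}; (ii) for each edge, some bag contains both endpoints; (iii) the bags containing any fixed vertex form a subtree. All hold, so the decomposition is valid with width 3 − 1 = 2.

Yes; width 2.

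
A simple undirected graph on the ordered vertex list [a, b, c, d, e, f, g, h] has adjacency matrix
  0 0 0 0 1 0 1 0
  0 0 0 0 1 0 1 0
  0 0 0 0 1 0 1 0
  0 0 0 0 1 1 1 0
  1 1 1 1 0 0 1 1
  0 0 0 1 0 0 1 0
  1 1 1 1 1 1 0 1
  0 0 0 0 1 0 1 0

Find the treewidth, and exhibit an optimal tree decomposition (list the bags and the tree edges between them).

Treewidth 2.
Bags: B1 = {d, e, g}  B2 = {e, g, h}  B3 = {b, e, g}  B4 = {d, f, g}  B5 = {a, e, g}  B6 = {c, e, g}
Tree: B1–B2, B1–B3, B1–B4, B1–B5, B5–B6

Every bag has size at most 3, so the width is 3 − 1 = 2 and tw(G) ≤ 2. Conversely, {d, e, g} is a clique of size 3, and the vertices of any clique must share a bag in every tree decomposition; so some bag has ≥ 3 vertices and tw(G) ≥ 2. Hence tw(G) = 2 exactly.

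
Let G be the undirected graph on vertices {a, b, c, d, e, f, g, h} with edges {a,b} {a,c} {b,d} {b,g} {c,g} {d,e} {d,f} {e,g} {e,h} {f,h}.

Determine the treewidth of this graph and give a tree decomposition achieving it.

The largest bag has 3 vertices, giving width 2; this decomposition certifies tw(G) ≤ 2. Since c–a–b–g–c is a cycle in G, G is not acyclic. Forests are exactly the graphs of treewidth ≤ 1, so tw(G) ≥ 2. The upper and lower bounds meet at 2, so that is the treewidth.

Treewidth 2.
One such decomposition:
Bags: B1 = {a, c, g}  B2 = {a, b, g}  B3 = {b, e, g}  B4 = {b, d, e}  B5 = {d, e, h}  B6 = {d, f, h}
Tree: B1–B2, B2–B3, B3–B4, B4–B5, B5–B6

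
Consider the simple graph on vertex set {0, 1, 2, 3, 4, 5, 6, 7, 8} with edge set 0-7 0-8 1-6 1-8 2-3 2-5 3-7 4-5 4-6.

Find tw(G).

2

A width-2 tree decomposition is:
Bags: B1 = {0, 3, 7}  B2 = {0, 2, 3}  B3 = {0, 2, 5}  B4 = {0, 4, 5}  B5 = {0, 4, 6}  B6 = {0, 1, 6}  B7 = {0, 1, 8}
Tree: B1–B2, B2–B3, B3–B4, B4–B5, B5–B6, B6–B7
Every bag has size at most 3, so the width is 3 − 1 = 2 and tw(G) ≤ 2. Since 0–7–3–2–5–4–6–1–8–0 is a cycle in G, G is not acyclic. Forests are exactly the graphs of treewidth ≤ 1, so tw(G) ≥ 2. The upper and lower bounds meet at 2, so that is the treewidth.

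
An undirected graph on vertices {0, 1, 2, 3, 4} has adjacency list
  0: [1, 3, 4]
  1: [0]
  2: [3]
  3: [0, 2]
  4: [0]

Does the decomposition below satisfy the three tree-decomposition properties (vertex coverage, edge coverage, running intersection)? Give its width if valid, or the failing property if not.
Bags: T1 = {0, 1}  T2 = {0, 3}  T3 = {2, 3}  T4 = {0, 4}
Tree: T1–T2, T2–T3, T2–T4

Vertex coverage: the bags together contain {0, 1, 2, 3, 4}, the full vertex set. Edge coverage: each edge of G has both endpoints in at least one bag. Running intersection: for every vertex, the bags containing it form a connected subtree. All three properties hold, so this is a valid tree decomposition of width max|bag| − 1 = 1, and hence tw(G) ≤ 1.

Yes; width 1.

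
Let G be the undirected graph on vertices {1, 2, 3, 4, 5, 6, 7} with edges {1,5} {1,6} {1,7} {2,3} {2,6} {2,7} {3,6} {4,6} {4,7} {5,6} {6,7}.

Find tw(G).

2

A width-2 tree decomposition is:
Bags: B1 = {1, 6, 7}  B2 = {2, 6, 7}  B3 = {4, 6, 7}  B4 = {2, 3, 6}  B5 = {1, 5, 6}
Tree: B1–B2, B1–B3, B2–B4, B1–B5
Every bag has size at most 3, so the width is 3 − 1 = 2 and tw(G) ≤ 2. For the lower bound, the 3 vertices {2, 3, 6} are pairwise adjacent, and any tree decomposition puts a clique entirely inside one bag — forcing width ≥ 2. Hence tw(G) = 2 exactly.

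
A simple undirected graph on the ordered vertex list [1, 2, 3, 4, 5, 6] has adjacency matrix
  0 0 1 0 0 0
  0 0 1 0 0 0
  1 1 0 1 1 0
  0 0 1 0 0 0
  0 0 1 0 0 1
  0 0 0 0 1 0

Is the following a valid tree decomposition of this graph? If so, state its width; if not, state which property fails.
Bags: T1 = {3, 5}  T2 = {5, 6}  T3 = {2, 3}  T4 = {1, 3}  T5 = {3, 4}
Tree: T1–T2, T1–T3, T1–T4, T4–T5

Vertex coverage: the bags together contain {1, 2, 3, 4, 5, 6}, the full vertex set. Edge coverage: each edge of G has both endpoints in at least one bag. Running intersection: for every vertex, the bags containing it form a connected subtree. All three properties hold, so this is a valid tree decomposition of width max|bag| − 1 = 1, and hence tw(G) ≤ 1.

Yes; width 1.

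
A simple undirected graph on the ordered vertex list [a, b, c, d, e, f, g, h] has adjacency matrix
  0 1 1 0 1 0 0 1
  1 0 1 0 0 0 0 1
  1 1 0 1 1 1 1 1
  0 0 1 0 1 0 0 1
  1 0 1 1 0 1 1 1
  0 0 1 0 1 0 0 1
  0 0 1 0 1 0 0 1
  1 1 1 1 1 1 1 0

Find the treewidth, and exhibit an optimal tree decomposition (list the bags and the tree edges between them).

Every bag has size at most 4, so the width is 4 − 1 = 3 and tw(G) ≤ 3. Conversely, {c, d, e, h} is a clique of size 4, and the vertices of any clique must share a bag in every tree decomposition; so some bag has ≥ 4 vertices and tw(G) ≥ 3. Combining the bounds, tw(G) = 3.

Treewidth 3.
Bags: B1 = {a, c, e, h}  B2 = {a, b, c, h}  B3 = {c, e, g, h}  B4 = {c, e, f, h}  B5 = {c, d, e, h}
Tree: B1–B2, B1–B3, B1–B4, B4–B5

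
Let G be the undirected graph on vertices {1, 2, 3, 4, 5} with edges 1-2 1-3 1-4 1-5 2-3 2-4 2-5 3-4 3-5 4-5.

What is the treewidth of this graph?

A width-4 tree decomposition is:
Bags: B1 = {1, 2, 3, 4, 5}
Tree: (single bag)
A single bag containing all 5 vertices is trivially a valid decomposition of width 4. For the lower bound, the 5 vertices {1, 2, 3, 4, 5} are pairwise adjacent, and any tree decomposition puts a clique entirely inside one bag — forcing width ≥ 4. The upper and lower bounds meet at 4, so that is the treewidth.

4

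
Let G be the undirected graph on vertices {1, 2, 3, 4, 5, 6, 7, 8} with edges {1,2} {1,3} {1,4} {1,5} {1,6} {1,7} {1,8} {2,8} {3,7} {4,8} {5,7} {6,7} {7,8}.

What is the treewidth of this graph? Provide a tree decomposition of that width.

Treewidth 2.
One such decomposition:
Bags: B1 = {1, 7, 8}  B2 = {1, 5, 7}  B3 = {1, 4, 8}  B4 = {1, 6, 7}  B5 = {1, 2, 8}  B6 = {1, 3, 7}
Tree: B1–B2, B1–B3, B1–B4, B3–B5, B4–B6

Every bag has size at most 3, so the width is 3 − 1 = 2 and tw(G) ≤ 2. On the other hand G contains the 3-clique {1, 2, 8}. A clique must lie in a single bag of any decomposition, so no decomposition can have width below 2. Hence tw(G) = 2 exactly.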